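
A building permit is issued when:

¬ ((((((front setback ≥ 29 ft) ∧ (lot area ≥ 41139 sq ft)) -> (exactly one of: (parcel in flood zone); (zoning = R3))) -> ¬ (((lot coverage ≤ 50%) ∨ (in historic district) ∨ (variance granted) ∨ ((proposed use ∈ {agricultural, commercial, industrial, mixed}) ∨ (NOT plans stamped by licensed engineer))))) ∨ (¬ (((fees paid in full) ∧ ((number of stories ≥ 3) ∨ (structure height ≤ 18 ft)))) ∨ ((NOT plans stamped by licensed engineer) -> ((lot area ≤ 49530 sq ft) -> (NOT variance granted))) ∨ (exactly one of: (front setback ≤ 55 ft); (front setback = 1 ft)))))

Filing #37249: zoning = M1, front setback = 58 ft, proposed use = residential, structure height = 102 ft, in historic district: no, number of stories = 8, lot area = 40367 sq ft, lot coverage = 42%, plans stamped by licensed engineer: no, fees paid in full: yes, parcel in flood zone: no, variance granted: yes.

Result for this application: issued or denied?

Issued

Atomic conditions:
  front setback ≥ 29 ft: 58 ≥ 29 is true
  lot area ≥ 41139 sq ft: 40367 ≥ 41139 is false
  parcel in flood zone: no → false
  zoning = R3: M1 == R3 is false
  lot coverage ≤ 50%: 42 ≤ 50 is true
  in historic district: no → false
  variance granted: yes → true
  proposed use ∈ {agricultural, commercial, industrial, mixed}: residential is not in the set → false
  NOT plans stamped by licensed engineer: no → true
  fees paid in full: yes → true
  number of stories ≥ 3: 8 ≥ 3 is true
  structure height ≤ 18 ft: 102 ≤ 18 is false
  lot area ≤ 49530 sq ft: 40367 ≤ 49530 is true
  NOT variance granted: yes → false
  front setback ≤ 55 ft: 58 ≤ 55 is false
  front setback = 1 ft: 58 == 1 is false
Combine:
[1.1.1.1] true AND false = false
[1.1.1.2] exactly-one(false, false) = false
[1.1.1] false → false (antecedent false ⇒ implication holds) = true
[1.1.2.1.4] false OR true = true
[1.1.2.1] true OR false OR true OR true = true
[1.1.2] NOT true = false
[1.1] true → false = false
[1.2.1.1.2] true OR false = true
[1.2.1.1] true AND true = true
[1.2.1] NOT true = false
[1.2.2.2] true → false = false
[1.2.2] true → false = false
[1.2.3] exactly-one(false, false) = false
[1.2] false OR false OR false = false
[1] false OR false = false
[root] NOT false = true
Overall: true → issued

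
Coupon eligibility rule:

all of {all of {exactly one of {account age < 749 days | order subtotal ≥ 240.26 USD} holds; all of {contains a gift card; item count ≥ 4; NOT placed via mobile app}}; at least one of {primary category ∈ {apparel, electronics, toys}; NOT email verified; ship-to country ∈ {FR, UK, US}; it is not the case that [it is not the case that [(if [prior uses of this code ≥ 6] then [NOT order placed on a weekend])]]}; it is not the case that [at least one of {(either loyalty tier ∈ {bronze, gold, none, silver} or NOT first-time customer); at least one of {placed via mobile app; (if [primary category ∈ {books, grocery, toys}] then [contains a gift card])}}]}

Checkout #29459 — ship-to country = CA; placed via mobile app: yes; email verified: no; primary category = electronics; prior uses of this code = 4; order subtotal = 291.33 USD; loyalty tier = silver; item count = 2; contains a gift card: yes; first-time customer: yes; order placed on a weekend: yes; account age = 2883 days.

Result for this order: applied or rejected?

Atomic conditions:
  account age < 749 days: 2883 < 749 is false
  order subtotal ≥ 240.26 USD: 291.33 ≥ 240.26 is true
  contains a gift card: yes → true
  item count ≥ 4: 2 ≥ 4 is false
  NOT placed via mobile app: yes → false
  primary category ∈ {apparel, electronics, toys}: electronics is in the set → true
  NOT email verified: no → true
  ship-to country ∈ {FR, UK, US}: CA is not in the set → false
  prior uses of this code ≥ 6: 4 ≥ 6 is false
  NOT order placed on a weekend: yes → false
  loyalty tier ∈ {bronze, gold, none, silver}: silver is in the set → true
  NOT first-time customer: yes → false
  placed via mobile app: yes → true
  primary category ∈ {books, grocery, toys}: electronics is not in the set → false
Combine:
[1.1] exactly-one(false, true) = true
[1.2] true AND false AND false = false
[1] true AND false = false
[2.4.1.1] false → false (antecedent false ⇒ implication holds) = true
[2.4.1] NOT true = false
[2.4] NOT false = true
[2] true OR true OR false OR true = true
[3.1.1] true OR false = true
[3.1.2.2] false → true (antecedent false ⇒ implication holds) = true
[3.1.2] true OR true = true
[3.1] true OR true = true
[3] NOT true = false
[root] false AND true AND false = false
Overall: false → rejected

Rejected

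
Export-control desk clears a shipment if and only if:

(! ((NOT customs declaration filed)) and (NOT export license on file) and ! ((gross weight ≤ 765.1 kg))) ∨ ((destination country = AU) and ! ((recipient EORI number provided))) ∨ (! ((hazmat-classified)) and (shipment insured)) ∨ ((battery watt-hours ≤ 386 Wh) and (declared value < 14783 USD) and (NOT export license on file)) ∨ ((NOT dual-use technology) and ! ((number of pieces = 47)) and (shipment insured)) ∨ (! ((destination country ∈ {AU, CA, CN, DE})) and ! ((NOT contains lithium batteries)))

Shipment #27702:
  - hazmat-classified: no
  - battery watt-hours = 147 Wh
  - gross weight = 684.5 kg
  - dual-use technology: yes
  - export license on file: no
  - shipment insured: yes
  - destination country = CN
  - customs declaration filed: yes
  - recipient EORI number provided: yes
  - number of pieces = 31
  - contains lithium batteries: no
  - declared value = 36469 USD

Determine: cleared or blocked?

Atomic conditions:
  NOT customs declaration filed: yes → false
  NOT export license on file: no → true
  gross weight ≤ 765.1 kg: 684.5 ≤ 765.1 is true
  destination country = AU: CN == AU is false
  recipient EORI number provided: yes → true
  hazmat-classified: no → false
  shipment insured: yes → true
  battery watt-hours ≤ 386 Wh: 147 ≤ 386 is true
  declared value < 14783 USD: 36469 < 14783 is false
  NOT dual-use technology: yes → false
  number of pieces = 47: 31 == 47 is false
  destination country ∈ {AU, CA, CN, DE}: CN is in the set → true
  NOT contains lithium batteries: no → true
Combine:
[1.1] NOT false = true
[1.3] NOT true = false
[1] true AND true AND false = false
[2.2] NOT true = false
[2] false AND false = false
[3.1] NOT false = true
[3] true AND true = true
[4] true AND false AND true = false
[5.2] NOT false = true
[5] false AND true AND true = false
[6.1] NOT true = false
[6.2] NOT true = false
[6] false AND false = false
[root] false OR false OR true OR false OR false OR false = true
Overall: true → cleared

Cleared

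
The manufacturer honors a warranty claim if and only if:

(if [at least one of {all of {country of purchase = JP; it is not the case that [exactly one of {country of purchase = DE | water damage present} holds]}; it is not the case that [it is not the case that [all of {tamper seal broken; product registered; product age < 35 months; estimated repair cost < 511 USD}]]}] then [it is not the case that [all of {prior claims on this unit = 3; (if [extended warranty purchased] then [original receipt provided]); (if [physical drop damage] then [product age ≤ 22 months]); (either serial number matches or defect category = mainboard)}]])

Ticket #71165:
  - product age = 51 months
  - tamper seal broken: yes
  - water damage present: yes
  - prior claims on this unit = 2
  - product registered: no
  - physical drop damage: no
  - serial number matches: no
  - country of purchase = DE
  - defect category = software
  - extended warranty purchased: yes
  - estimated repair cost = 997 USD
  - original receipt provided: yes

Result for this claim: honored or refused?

Honored

Atomic conditions:
  country of purchase = JP: DE == JP is false
  country of purchase = DE: DE == DE is true
  water damage present: yes → true
  tamper seal broken: yes → true
  product registered: no → false
  product age < 35 months: 51 < 35 is false
  estimated repair cost < 511 USD: 997 < 511 is false
  prior claims on this unit = 3: 2 == 3 is false
  extended warranty purchased: yes → true
  original receipt provided: yes → true
  physical drop damage: no → false
  product age ≤ 22 months: 51 ≤ 22 is false
  serial number matches: no → false
  defect category = mainboard: software == mainboard is false
Combine:
[1.1.2.1] exactly-one(true, true) = false
[1.1.2] NOT false = true
[1.1] false AND true = false
[1.2.1.1] true AND false AND false AND false = false
[1.2.1] NOT false = true
[1.2] NOT true = false
[1] false OR false = false
[2.1.2] true → true = true
[2.1.3] false → false (antecedent false ⇒ implication holds) = true
[2.1.4] false OR false = false
[2.1] false AND true AND true AND false = false
[2] NOT false = true
[root] false → true (antecedent false ⇒ implication holds) = true
Overall: true → honored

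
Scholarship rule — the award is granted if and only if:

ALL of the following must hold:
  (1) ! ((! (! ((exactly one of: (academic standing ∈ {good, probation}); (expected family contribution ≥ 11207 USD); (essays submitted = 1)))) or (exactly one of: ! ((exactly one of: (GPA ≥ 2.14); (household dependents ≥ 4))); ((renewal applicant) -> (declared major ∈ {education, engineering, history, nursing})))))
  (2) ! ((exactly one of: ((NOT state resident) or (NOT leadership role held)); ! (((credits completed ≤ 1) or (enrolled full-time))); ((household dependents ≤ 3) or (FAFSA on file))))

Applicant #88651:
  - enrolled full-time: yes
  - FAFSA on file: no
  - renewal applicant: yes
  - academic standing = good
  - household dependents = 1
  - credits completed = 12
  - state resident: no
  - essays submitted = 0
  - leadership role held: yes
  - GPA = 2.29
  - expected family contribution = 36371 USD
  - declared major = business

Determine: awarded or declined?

Atomic conditions:
  academic standing ∈ {good, probation}: good is in the set → true
  expected family contribution ≥ 11207 USD: 36371 ≥ 11207 is true
  essays submitted = 1: 0 == 1 is false
  GPA ≥ 2.14: 2.29 ≥ 2.14 is true
  household dependents ≥ 4: 1 ≥ 4 is false
  renewal applicant: yes → true
  declared major ∈ {education, engineering, history, nursing}: business is not in the set → false
  NOT state resident: no → true
  NOT leadership role held: yes → false
  credits completed ≤ 1: 12 ≤ 1 is false
  enrolled full-time: yes → true
  household dependents ≤ 3: 1 ≤ 3 is true
  FAFSA on file: no → false
Combine:
[1.1.1.1.1] exactly-one(true, true, false) = false
[1.1.1.1] NOT false = true
[1.1.1] NOT true = false
[1.1.2.1.1] exactly-one(true, false) = true
[1.1.2.1] NOT true = false
[1.1.2.2] true → false = false
[1.1.2] exactly-one(false, false) = false
[1.1] false OR false = false
[1] NOT false = true
[2.1.1] true OR false = true
[2.1.2.1] false OR true = true
[2.1.2] NOT true = false
[2.1.3] true OR false = true
[2.1] exactly-one(true, false, true) = false
[2] NOT false = true
[root] true AND true = true
Overall: true → awarded

Awarded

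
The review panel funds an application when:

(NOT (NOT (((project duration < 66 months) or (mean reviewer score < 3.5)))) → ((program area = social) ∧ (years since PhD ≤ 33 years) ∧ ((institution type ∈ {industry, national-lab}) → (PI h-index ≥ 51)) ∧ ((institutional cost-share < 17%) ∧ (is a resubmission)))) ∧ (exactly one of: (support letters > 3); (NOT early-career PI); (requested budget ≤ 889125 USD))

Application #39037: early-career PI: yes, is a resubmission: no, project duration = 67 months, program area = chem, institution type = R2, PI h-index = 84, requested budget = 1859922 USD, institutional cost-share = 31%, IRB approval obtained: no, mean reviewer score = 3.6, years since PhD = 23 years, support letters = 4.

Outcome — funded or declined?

Funded

Atomic conditions:
  project duration < 66 months: 67 < 66 is false
  mean reviewer score < 3.5: 3.6 < 3.5 is false
  program area = social: chem == social is false
  years since PhD ≤ 33 years: 23 ≤ 33 is true
  institution type ∈ {industry, national-lab}: R2 is not in the set → false
  PI h-index ≥ 51: 84 ≥ 51 is true
  institutional cost-share < 17%: 31 < 17 is false
  is a resubmission: no → false
  support letters > 3: 4 > 3 is true
  NOT early-career PI: yes → false
  requested budget ≤ 889125 USD: 1859922 ≤ 889125 is false
Combine:
[1.1.1.1] false OR false = false
[1.1.1] NOT false = true
[1.1] NOT true = false
[1.2.3] false → true (antecedent false ⇒ implication holds) = true
[1.2.4] false AND false = false
[1.2] false AND true AND true AND false = false
[1] false → false (antecedent false ⇒ implication holds) = true
[2] exactly-one(true, false, false) = true
[root] true AND true = true
Overall: true → funded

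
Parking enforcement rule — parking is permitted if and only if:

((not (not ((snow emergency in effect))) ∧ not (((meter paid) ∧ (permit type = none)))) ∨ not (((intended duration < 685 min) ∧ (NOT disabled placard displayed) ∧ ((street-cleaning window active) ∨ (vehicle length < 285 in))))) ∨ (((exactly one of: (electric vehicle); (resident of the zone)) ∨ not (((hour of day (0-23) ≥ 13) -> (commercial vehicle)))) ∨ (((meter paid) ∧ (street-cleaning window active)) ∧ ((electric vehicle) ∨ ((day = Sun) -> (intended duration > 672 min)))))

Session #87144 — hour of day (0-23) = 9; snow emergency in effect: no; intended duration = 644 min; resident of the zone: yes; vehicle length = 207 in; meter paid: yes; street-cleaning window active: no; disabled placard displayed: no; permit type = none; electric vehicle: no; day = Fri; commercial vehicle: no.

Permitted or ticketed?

Atomic conditions:
  snow emergency in effect: no → false
  meter paid: yes → true
  permit type = none: none == none is true
  intended duration < 685 min: 644 < 685 is true
  NOT disabled placard displayed: no → true
  street-cleaning window active: no → false
  vehicle length < 285 in: 207 < 285 is true
  electric vehicle: no → false
  resident of the zone: yes → true
  hour of day (0-23) ≥ 13: 9 ≥ 13 is false
  commercial vehicle: no → false
  day = Sun: Fri == Sun is false
  intended duration > 672 min: 644 > 672 is false
Combine:
[1.1.1.1] NOT false = true
[1.1.1] NOT true = false
[1.1.2.1] true AND true = true
[1.1.2] NOT true = false
[1.1] false AND false = false
[1.2.1.3] false OR true = true
[1.2.1] true AND true AND true = true
[1.2] NOT true = false
[1] false OR false = false
[2.1.1] exactly-one(false, true) = true
[2.1.2.1] false → false (antecedent false ⇒ implication holds) = true
[2.1.2] NOT true = false
[2.1] true OR false = true
[2.2.1] true AND false = false
[2.2.2.2] false → false (antecedent false ⇒ implication holds) = true
[2.2.2] false OR true = true
[2.2] false AND true = false
[2] true OR false = true
[root] false OR true = true
Overall: true → permitted

Permitted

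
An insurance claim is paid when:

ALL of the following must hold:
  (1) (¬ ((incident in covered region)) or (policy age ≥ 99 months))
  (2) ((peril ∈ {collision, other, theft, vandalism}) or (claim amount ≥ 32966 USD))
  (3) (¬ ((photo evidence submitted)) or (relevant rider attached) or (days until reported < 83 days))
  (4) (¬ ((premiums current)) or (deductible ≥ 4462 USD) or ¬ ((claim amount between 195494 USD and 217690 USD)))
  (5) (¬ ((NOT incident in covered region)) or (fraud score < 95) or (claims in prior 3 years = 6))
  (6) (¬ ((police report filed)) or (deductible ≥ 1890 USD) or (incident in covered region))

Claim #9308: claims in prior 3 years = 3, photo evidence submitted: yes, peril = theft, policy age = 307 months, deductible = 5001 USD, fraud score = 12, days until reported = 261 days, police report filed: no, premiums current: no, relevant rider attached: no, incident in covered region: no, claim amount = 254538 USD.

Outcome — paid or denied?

Denied

Atomic conditions:
  incident in covered region: no → false
  policy age ≥ 99 months: 307 ≥ 99 is true
  peril ∈ {collision, other, theft, vandalism}: theft is in the set → true
  claim amount ≥ 32966 USD: 254538 ≥ 32966 is true
  photo evidence submitted: yes → true
  relevant rider attached: no → false
  days until reported < 83 days: 261 < 83 is false
  premiums current: no → false
  deductible ≥ 4462 USD: 5001 ≥ 4462 is true
  claim amount between 195494 USD and 217690 USD: 254538 in [195494, 217690] is false
  NOT incident in covered region: no → true
  fraud score < 95: 12 < 95 is true
  claims in prior 3 years = 6: 3 == 6 is false
  police report filed: no → false
  deductible ≥ 1890 USD: 5001 ≥ 1890 is true
Combine:
[1.1] NOT false = true
[1] true OR true = true
[2] true OR true = true
[3.1] NOT true = false
[3] false OR false OR false = false
[4.1] NOT false = true
[4.3] NOT false = true
[4] true OR true OR true = true
[5.1] NOT true = false
[5] false OR true OR false = true
[6.1] NOT false = true
[6] true OR true OR false = true
[root] true AND true AND false AND true AND true AND true = false
Overall: false → denied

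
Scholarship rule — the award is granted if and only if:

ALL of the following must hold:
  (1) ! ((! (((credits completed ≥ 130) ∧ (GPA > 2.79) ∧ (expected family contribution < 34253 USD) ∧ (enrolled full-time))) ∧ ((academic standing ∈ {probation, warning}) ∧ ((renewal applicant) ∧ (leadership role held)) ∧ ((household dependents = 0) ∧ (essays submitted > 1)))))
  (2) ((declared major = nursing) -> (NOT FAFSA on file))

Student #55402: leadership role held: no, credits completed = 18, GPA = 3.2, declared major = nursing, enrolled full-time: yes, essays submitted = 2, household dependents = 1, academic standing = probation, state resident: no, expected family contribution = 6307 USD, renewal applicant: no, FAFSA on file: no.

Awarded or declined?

Awarded

Atomic conditions:
  credits completed ≥ 130: 18 ≥ 130 is false
  GPA > 2.79: 3.2 > 2.79 is true
  expected family contribution < 34253 USD: 6307 < 34253 is true
  enrolled full-time: yes → true
  academic standing ∈ {probation, warning}: probation is in the set → true
  renewal applicant: no → false
  leadership role held: no → false
  household dependents = 0: 1 == 0 is false
  essays submitted > 1: 2 > 1 is true
  declared major = nursing: nursing == nursing is true
  NOT FAFSA on file: no → true
Combine:
[1.1.1.1] false AND true AND true AND true = false
[1.1.1] NOT false = true
[1.1.2.2] false AND false = false
[1.1.2.3] false AND true = false
[1.1.2] true AND false AND false = false
[1.1] true AND false = false
[1] NOT false = true
[2] true → true = true
[root] true AND true = true
Overall: true → awarded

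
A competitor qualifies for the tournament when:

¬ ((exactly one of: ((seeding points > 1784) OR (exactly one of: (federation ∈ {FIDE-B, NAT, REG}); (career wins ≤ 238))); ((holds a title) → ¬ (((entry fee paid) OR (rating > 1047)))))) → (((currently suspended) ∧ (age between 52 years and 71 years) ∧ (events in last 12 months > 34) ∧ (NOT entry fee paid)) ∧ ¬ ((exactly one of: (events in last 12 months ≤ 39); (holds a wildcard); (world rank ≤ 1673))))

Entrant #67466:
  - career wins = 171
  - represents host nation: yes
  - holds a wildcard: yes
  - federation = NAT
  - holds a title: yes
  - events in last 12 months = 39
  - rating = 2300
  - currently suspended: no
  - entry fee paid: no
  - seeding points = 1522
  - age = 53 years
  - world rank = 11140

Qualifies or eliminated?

Atomic conditions:
  seeding points > 1784: 1522 > 1784 is false
  federation ∈ {FIDE-B, NAT, REG}: NAT is in the set → true
  career wins ≤ 238: 171 ≤ 238 is true
  holds a title: yes → true
  entry fee paid: no → false
  rating > 1047: 2300 > 1047 is true
  currently suspended: no → false
  age between 52 years and 71 years: 53 in [52, 71] is true
  events in last 12 months > 34: 39 > 34 is true
  NOT entry fee paid: no → true
  events in last 12 months ≤ 39: 39 ≤ 39 is true
  holds a wildcard: yes → true
  world rank ≤ 1673: 11140 ≤ 1673 is false
Combine:
[1.1.1.2] exactly-one(true, true) = false
[1.1.1] false OR false = false
[1.1.2.2.1] false OR true = true
[1.1.2.2] NOT true = false
[1.1.2] true → false = false
[1.1] exactly-one(false, false) = false
[1] NOT false = true
[2.1] false AND true AND true AND true = false
[2.2.1] exactly-one(true, true, false) = false
[2.2] NOT false = true
[2] false AND true = false
[root] true → false = false
Overall: false → eliminated

Eliminated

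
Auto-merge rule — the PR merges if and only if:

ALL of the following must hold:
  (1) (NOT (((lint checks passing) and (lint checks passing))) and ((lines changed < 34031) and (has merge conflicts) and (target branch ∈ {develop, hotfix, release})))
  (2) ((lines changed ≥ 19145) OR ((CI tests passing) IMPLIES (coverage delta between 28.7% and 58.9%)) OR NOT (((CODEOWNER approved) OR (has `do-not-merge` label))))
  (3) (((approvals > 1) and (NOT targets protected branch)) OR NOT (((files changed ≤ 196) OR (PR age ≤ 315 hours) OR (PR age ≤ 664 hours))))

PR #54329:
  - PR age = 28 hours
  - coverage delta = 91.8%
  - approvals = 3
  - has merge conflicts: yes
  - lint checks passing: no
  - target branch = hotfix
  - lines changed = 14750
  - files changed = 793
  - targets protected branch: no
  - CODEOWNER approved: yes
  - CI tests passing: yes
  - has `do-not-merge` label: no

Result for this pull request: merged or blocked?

Blocked

Atomic conditions:
  lint checks passing: no → false
  lines changed < 34031: 14750 < 34031 is true
  has merge conflicts: yes → true
  target branch ∈ {develop, hotfix, release}: hotfix is in the set → true
  lines changed ≥ 19145: 14750 ≥ 19145 is false
  CI tests passing: yes → true
  coverage delta between 28.7% and 58.9%: 91.8 in [28.7, 58.9] is false
  CODEOWNER approved: yes → true
  has `do-not-merge` label: no → false
  approvals > 1: 3 > 1 is true
  NOT targets protected branch: no → true
  files changed ≤ 196: 793 ≤ 196 is false
  PR age ≤ 315 hours: 28 ≤ 315 is true
  PR age ≤ 664 hours: 28 ≤ 664 is true
Combine:
[1.1.1] false AND false = false
[1.1] NOT false = true
[1.2] true AND true AND true = true
[1] true AND true = true
[2.2] true → false = false
[2.3.1] true OR false = true
[2.3] NOT true = false
[2] false OR false OR false = false
[3.1] true AND true = true
[3.2.1] false OR true OR true = true
[3.2] NOT true = false
[3] true OR false = true
[root] true AND false AND true = false
Overall: false → blocked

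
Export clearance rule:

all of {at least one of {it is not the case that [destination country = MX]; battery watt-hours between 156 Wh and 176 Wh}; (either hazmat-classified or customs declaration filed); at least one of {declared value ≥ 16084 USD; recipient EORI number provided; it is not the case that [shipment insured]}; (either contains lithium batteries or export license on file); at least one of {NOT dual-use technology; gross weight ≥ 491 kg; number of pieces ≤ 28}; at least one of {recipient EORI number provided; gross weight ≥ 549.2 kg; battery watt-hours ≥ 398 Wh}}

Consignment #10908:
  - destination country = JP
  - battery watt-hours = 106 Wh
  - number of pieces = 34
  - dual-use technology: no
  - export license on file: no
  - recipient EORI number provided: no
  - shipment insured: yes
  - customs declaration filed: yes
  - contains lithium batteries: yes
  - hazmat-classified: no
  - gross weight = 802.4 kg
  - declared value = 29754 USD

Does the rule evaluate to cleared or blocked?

Atomic conditions:
  destination country = MX: JP == MX is false
  battery watt-hours between 156 Wh and 176 Wh: 106 in [156, 176] is false
  hazmat-classified: no → false
  customs declaration filed: yes → true
  declared value ≥ 16084 USD: 29754 ≥ 16084 is true
  recipient EORI number provided: no → false
  shipment insured: yes → true
  contains lithium batteries: yes → true
  export license on file: no → false
  NOT dual-use technology: no → true
  gross weight ≥ 491 kg: 802.4 ≥ 491 is true
  number of pieces ≤ 28: 34 ≤ 28 is false
  gross weight ≥ 549.2 kg: 802.4 ≥ 549.2 is true
  battery watt-hours ≥ 398 Wh: 106 ≥ 398 is false
Combine:
[1.1] NOT false = true
[1] true OR false = true
[2] false OR true = true
[3.3] NOT true = false
[3] true OR false OR false = true
[4] true OR false = true
[5] true OR true OR false = true
[6] false OR true OR false = true
[root] true AND true AND true AND true AND true AND true = true
Overall: true → cleared

Cleared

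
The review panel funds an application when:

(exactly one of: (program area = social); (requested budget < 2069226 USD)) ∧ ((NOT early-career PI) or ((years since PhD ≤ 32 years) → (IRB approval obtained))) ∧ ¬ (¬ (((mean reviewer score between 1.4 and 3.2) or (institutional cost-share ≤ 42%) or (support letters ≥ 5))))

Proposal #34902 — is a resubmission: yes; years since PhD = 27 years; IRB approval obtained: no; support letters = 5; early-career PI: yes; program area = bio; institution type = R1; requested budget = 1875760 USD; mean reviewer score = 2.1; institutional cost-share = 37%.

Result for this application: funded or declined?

Declined

Atomic conditions:
  program area = social: bio == social is false
  requested budget < 2069226 USD: 1875760 < 2069226 is true
  NOT early-career PI: yes → false
  years since PhD ≤ 32 years: 27 ≤ 32 is true
  IRB approval obtained: no → false
  mean reviewer score between 1.4 and 3.2: 2.1 in [1.4, 3.2] is true
  institutional cost-share ≤ 42%: 37 ≤ 42 is true
  support letters ≥ 5: 5 ≥ 5 is true
Combine:
[1] exactly-one(false, true) = true
[2.2] true → false = false
[2] false OR false = false
[3.1.1] true OR true OR true = true
[3.1] NOT true = false
[3] NOT false = true
[root] true AND false AND true = false
Overall: false → declined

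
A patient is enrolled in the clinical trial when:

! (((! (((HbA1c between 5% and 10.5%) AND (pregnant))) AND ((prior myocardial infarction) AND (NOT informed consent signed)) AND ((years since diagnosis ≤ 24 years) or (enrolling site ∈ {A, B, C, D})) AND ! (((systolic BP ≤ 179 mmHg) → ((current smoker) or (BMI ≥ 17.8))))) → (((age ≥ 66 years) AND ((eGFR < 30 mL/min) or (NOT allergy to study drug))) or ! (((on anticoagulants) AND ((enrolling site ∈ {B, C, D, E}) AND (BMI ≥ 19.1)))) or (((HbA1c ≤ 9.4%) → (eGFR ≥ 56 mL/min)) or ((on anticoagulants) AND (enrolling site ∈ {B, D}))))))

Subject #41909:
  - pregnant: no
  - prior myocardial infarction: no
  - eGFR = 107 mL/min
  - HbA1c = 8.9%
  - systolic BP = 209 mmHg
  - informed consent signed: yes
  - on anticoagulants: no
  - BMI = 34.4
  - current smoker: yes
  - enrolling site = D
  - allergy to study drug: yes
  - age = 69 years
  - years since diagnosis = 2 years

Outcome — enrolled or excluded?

Excluded

Atomic conditions:
  HbA1c between 5% and 10.5%: 8.9 in [5, 10.5] is true
  pregnant: no → false
  prior myocardial infarction: no → false
  NOT informed consent signed: yes → false
  years since diagnosis ≤ 24 years: 2 ≤ 24 is true
  enrolling site ∈ {A, B, C, D}: D is in the set → true
  systolic BP ≤ 179 mmHg: 209 ≤ 179 is false
  current smoker: yes → true
  BMI ≥ 17.8: 34.4 ≥ 17.8 is true
  age ≥ 66 years: 69 ≥ 66 is true
  eGFR < 30 mL/min: 107 < 30 is false
  NOT allergy to study drug: yes → false
  on anticoagulants: no → false
  enrolling site ∈ {B, C, D, E}: D is in the set → true
  BMI ≥ 19.1: 34.4 ≥ 19.1 is true
  HbA1c ≤ 9.4%: 8.9 ≤ 9.4 is true
  eGFR ≥ 56 mL/min: 107 ≥ 56 is true
  enrolling site ∈ {B, D}: D is in the set → true
Combine:
[1.1.1.1] true AND false = false
[1.1.1] NOT false = true
[1.1.2] false AND false = false
[1.1.3] true OR true = true
[1.1.4.1.2] true OR true = true
[1.1.4.1] false → true (antecedent false ⇒ implication holds) = true
[1.1.4] NOT true = false
[1.1] true AND false AND true AND false = false
[1.2.1.2] false OR false = false
[1.2.1] true AND false = false
[1.2.2.1.2] true AND true = true
[1.2.2.1] false AND true = false
[1.2.2] NOT false = true
[1.2.3.1] true → true = true
[1.2.3.2] false AND true = false
[1.2.3] true OR false = true
[1.2] false OR true OR true = true
[1] false → true (antecedent false ⇒ implication holds) = true
[root] NOT true = false
Overall: false → excluded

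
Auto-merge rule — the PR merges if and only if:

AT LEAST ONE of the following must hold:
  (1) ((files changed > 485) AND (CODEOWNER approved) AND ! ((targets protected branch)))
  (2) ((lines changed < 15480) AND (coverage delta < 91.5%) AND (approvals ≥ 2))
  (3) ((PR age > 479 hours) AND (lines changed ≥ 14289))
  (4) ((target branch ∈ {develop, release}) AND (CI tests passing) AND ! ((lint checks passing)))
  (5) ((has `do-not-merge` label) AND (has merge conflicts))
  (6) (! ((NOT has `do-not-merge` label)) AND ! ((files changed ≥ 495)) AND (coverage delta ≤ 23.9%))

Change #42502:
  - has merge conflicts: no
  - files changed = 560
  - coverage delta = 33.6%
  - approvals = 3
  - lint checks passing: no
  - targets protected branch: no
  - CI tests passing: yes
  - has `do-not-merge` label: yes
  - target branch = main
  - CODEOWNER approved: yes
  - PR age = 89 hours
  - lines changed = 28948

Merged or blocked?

Merged

Atomic conditions:
  files changed > 485: 560 > 485 is true
  CODEOWNER approved: yes → true
  targets protected branch: no → false
  lines changed < 15480: 28948 < 15480 is false
  coverage delta < 91.5%: 33.6 < 91.5 is true
  approvals ≥ 2: 3 ≥ 2 is true
  PR age > 479 hours: 89 > 479 is false
  lines changed ≥ 14289: 28948 ≥ 14289 is true
  target branch ∈ {develop, release}: main is not in the set → false
  CI tests passing: yes → true
  lint checks passing: no → false
  has `do-not-merge` label: yes → true
  has merge conflicts: no → false
  NOT has `do-not-merge` label: yes → false
  files changed ≥ 495: 560 ≥ 495 is true
  coverage delta ≤ 23.9%: 33.6 ≤ 23.9 is false
Combine:
[1.3] NOT false = true
[1] true AND true AND true = true
[2] false AND true AND true = false
[3] false AND true = false
[4.3] NOT false = true
[4] false AND true AND true = false
[5] true AND false = false
[6.1] NOT false = true
[6.2] NOT true = false
[6] true AND false AND false = false
[root] true OR false OR false OR false OR false OR false = true
Overall: true → merged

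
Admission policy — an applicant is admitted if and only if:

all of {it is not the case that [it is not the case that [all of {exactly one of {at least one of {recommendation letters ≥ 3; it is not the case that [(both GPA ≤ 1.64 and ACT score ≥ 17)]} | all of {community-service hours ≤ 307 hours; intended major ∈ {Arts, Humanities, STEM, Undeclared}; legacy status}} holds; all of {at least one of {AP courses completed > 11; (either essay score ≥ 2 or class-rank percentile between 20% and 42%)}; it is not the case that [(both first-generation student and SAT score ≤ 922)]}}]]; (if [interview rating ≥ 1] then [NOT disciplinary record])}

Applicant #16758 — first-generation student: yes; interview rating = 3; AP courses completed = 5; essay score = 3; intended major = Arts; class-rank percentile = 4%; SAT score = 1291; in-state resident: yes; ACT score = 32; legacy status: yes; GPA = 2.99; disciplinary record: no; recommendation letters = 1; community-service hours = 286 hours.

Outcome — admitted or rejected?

Atomic conditions:
  recommendation letters ≥ 3: 1 ≥ 3 is false
  GPA ≤ 1.64: 2.99 ≤ 1.64 is false
  ACT score ≥ 17: 32 ≥ 17 is true
  community-service hours ≤ 307 hours: 286 ≤ 307 is true
  intended major ∈ {Arts, Humanities, STEM, Undeclared}: Arts is in the set → true
  legacy status: yes → true
  AP courses completed > 11: 5 > 11 is false
  essay score ≥ 2: 3 ≥ 2 is true
  class-rank percentile between 20% and 42%: 4 in [20, 42] is false
  first-generation student: yes → true
  SAT score ≤ 922: 1291 ≤ 922 is false
  interview rating ≥ 1: 3 ≥ 1 is true
  NOT disciplinary record: no → true
Combine:
[1.1.1.1.1.2.1] false AND true = false
[1.1.1.1.1.2] NOT false = true
[1.1.1.1.1] false OR true = true
[1.1.1.1.2] true AND true AND true = true
[1.1.1.1] exactly-one(true, true) = false
[1.1.1.2.1.2] true OR false = true
[1.1.1.2.1] false OR true = true
[1.1.1.2.2.1] true AND false = false
[1.1.1.2.2] NOT false = true
[1.1.1.2] true AND true = true
[1.1.1] false AND true = false
[1.1] NOT false = true
[1] NOT true = false
[2] true → true = true
[root] false AND true = false
Overall: false → rejected

Rejected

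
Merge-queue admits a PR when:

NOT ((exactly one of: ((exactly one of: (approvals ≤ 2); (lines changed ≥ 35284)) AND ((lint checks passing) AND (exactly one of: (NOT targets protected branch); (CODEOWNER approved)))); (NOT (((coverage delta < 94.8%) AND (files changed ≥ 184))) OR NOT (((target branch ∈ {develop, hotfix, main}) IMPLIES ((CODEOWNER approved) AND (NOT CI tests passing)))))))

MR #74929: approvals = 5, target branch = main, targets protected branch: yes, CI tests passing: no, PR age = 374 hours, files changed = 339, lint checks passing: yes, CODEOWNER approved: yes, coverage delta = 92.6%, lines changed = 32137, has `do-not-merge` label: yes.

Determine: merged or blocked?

Atomic conditions:
  approvals ≤ 2: 5 ≤ 2 is false
  lines changed ≥ 35284: 32137 ≥ 35284 is false
  lint checks passing: yes → true
  NOT targets protected branch: yes → false
  CODEOWNER approved: yes → true
  coverage delta < 94.8%: 92.6 < 94.8 is true
  files changed ≥ 184: 339 ≥ 184 is true
  target branch ∈ {develop, hotfix, main}: main is in the set → true
  NOT CI tests passing: no → true
Combine:
[1.1.1] exactly-one(false, false) = false
[1.1.2.2] exactly-one(false, true) = true
[1.1.2] true AND true = true
[1.1] false AND true = false
[1.2.1.1] true AND true = true
[1.2.1] NOT true = false
[1.2.2.1.2] true AND true = true
[1.2.2.1] true → true = true
[1.2.2] NOT true = false
[1.2] false OR false = false
[1] exactly-one(false, false) = false
[root] NOT false = true
Overall: true → merged

Merged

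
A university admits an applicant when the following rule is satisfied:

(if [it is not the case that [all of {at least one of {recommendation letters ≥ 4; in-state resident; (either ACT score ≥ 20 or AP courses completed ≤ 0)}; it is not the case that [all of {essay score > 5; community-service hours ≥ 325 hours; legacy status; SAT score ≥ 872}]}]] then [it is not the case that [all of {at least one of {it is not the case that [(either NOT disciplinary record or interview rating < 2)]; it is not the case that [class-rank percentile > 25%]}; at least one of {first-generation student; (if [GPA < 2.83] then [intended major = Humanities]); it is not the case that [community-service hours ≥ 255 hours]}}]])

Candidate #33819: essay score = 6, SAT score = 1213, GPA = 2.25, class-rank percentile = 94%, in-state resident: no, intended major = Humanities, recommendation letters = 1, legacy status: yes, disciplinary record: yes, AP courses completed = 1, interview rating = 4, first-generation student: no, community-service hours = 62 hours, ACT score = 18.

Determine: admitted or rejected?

Atomic conditions:
  recommendation letters ≥ 4: 1 ≥ 4 is false
  in-state resident: no → false
  ACT score ≥ 20: 18 ≥ 20 is false
  AP courses completed ≤ 0: 1 ≤ 0 is false
  essay score > 5: 6 > 5 is true
  community-service hours ≥ 325 hours: 62 ≥ 325 is false
  legacy status: yes → true
  SAT score ≥ 872: 1213 ≥ 872 is true
  NOT disciplinary record: yes → false
  interview rating < 2: 4 < 2 is false
  class-rank percentile > 25%: 94 > 25 is true
  first-generation student: no → false
  GPA < 2.83: 2.25 < 2.83 is true
  intended major = Humanities: Humanities == Humanities is true
  community-service hours ≥ 255 hours: 62 ≥ 255 is false
Combine:
[1.1.1.3] false OR false = false
[1.1.1] false OR false OR false = false
[1.1.2.1] true AND false AND true AND true = false
[1.1.2] NOT false = true
[1.1] false AND true = false
[1] NOT false = true
[2.1.1.1.1] false OR false = false
[2.1.1.1] NOT false = true
[2.1.1.2] NOT true = false
[2.1.1] true OR false = true
[2.1.2.2] true → true = true
[2.1.2.3] NOT false = true
[2.1.2] false OR true OR true = true
[2.1] true AND true = true
[2] NOT true = false
[root] true → false = false
Overall: false → rejected

Rejected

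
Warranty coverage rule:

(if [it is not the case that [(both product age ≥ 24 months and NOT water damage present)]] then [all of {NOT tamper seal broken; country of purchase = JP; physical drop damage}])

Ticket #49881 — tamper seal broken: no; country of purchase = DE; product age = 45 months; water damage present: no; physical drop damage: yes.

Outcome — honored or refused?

Atomic conditions:
  product age ≥ 24 months: 45 ≥ 24 is true
  NOT water damage present: no → true
  NOT tamper seal broken: no → true
  country of purchase = JP: DE == JP is false
  physical drop damage: yes → true
Combine:
[1.1] true AND true = true
[1] NOT true = false
[2] true AND false AND true = false
[root] false → false (antecedent false ⇒ implication holds) = true
Overall: true → honored

Honored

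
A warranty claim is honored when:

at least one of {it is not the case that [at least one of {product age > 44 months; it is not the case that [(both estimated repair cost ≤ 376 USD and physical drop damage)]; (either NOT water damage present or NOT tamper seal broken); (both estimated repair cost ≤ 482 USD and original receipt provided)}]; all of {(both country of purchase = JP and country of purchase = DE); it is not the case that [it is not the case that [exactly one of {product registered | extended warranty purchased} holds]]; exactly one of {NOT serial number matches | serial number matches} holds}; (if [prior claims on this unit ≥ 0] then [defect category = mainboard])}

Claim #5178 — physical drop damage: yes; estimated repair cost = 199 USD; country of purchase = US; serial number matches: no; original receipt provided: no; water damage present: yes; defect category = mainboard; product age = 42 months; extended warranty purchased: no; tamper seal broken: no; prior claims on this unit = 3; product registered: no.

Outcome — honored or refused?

Atomic conditions:
  product age > 44 months: 42 > 44 is false
  estimated repair cost ≤ 376 USD: 199 ≤ 376 is true
  physical drop damage: yes → true
  NOT water damage present: yes → false
  NOT tamper seal broken: no → true
  estimated repair cost ≤ 482 USD: 199 ≤ 482 is true
  original receipt provided: no → false
  country of purchase = JP: US == JP is false
  country of purchase = DE: US == DE is false
  product registered: no → false
  extended warranty purchased: no → false
  NOT serial number matches: no → true
  serial number matches: no → false
  prior claims on this unit ≥ 0: 3 ≥ 0 is true
  defect category = mainboard: mainboard == mainboard is true
Combine:
[1.1.2.1] true AND true = true
[1.1.2] NOT true = false
[1.1.3] false OR true = true
[1.1.4] true AND false = false
[1.1] false OR false OR true OR false = true
[1] NOT true = false
[2.1] false AND false = false
[2.2.1.1] exactly-one(false, false) = false
[2.2.1] NOT false = true
[2.2] NOT true = false
[2.3] exactly-one(true, false) = true
[2] false AND false AND true = false
[3] true → true = true
[root] false OR false OR true = true
Overall: true → honored

Honored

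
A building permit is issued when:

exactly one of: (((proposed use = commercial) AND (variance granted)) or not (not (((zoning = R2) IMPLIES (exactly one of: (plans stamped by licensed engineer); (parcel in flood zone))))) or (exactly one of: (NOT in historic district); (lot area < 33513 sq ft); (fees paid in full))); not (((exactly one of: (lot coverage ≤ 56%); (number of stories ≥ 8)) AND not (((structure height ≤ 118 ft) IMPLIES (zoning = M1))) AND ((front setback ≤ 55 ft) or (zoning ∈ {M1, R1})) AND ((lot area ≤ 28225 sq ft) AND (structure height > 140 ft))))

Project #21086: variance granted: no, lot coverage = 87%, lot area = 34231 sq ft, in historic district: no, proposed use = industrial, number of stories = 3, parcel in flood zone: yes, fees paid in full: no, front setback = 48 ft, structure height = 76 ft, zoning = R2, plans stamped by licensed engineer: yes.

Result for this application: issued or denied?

Atomic conditions:
  proposed use = commercial: industrial == commercial is false
  variance granted: no → false
  zoning = R2: R2 == R2 is true
  plans stamped by licensed engineer: yes → true
  parcel in flood zone: yes → true
  NOT in historic district: no → true
  lot area < 33513 sq ft: 34231 < 33513 is false
  fees paid in full: no → false
  lot coverage ≤ 56%: 87 ≤ 56 is false
  number of stories ≥ 8: 3 ≥ 8 is false
  structure height ≤ 118 ft: 76 ≤ 118 is true
  zoning = M1: R2 == M1 is false
  front setback ≤ 55 ft: 48 ≤ 55 is true
  zoning ∈ {M1, R1}: R2 is not in the set → false
  lot area ≤ 28225 sq ft: 34231 ≤ 28225 is false
  structure height > 140 ft: 76 > 140 is false
Combine:
[1.1] false AND false = false
[1.2.1.1.2] exactly-one(true, true) = false
[1.2.1.1] true → false = false
[1.2.1] NOT false = true
[1.2] NOT true = false
[1.3] exactly-one(true, false, false) = true
[1] false OR false OR true = true
[2.1.1] exactly-one(false, false) = false
[2.1.2.1] true → false = false
[2.1.2] NOT false = true
[2.1.3] true OR false = true
[2.1.4] false AND false = false
[2.1] false AND true AND true AND false = false
[2] NOT false = true
[root] exactly-one(true, true) = false
Overall: false → denied

Denied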